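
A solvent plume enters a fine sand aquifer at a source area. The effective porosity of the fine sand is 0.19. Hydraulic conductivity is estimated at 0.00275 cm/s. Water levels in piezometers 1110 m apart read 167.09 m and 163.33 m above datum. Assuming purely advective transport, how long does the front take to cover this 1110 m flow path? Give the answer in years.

Convert K: 0.00275 cm/s × 864 = 2.376 m/day.
Hydraulic gradient i = (167.09 − 163.33) / 1110 = 3.76 / 1110 = 0.003387.
Darcy flux q = K · i = 2.376 × 0.003387 = 0.008048 m/day.
Seepage velocity v = q / n_e = 0.008048 / 0.19 = 0.04236 m/day.
Travel time t = L / v = 1110 / 0.04236 = 26204 days = 71.74 years.

71.7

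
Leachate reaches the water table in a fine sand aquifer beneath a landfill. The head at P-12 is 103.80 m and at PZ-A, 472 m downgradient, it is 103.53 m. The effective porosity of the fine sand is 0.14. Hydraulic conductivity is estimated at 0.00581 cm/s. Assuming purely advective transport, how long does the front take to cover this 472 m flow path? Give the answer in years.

Convert K: 0.00581 cm/s × 864 = 5.020 m/day.
Hydraulic gradient i = (103.80 − 103.53) / 472 = 0.27 / 472 = 0.0005720.
Darcy flux q = K · i = 5.020 × 0.0005720 = 0.002872 m/day.
Seepage velocity v = q / n_e = 0.002872 / 0.14 = 0.02051 m/day.
Travel time t = L / v = 472 / 0.02051 = 23012 days = 63.00 years.

63.0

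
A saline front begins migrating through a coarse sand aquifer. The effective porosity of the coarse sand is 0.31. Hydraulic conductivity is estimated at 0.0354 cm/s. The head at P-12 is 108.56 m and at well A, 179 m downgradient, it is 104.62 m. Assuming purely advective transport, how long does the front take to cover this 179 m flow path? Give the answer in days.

Convert K: 0.0354 cm/s × 864 = 30.59 m/day.
Hydraulic gradient i = (108.56 − 104.62) / 179 = 3.94 / 179 = 0.02201.
Darcy flux q = K · i = 30.59 × 0.02201 = 0.6732 m/day.
Seepage velocity v = q / n_e = 0.6732 / 0.31 = 2.172 m/day.
Travel time t = L / v = 179 / 2.172 = 82.42 days.

82.4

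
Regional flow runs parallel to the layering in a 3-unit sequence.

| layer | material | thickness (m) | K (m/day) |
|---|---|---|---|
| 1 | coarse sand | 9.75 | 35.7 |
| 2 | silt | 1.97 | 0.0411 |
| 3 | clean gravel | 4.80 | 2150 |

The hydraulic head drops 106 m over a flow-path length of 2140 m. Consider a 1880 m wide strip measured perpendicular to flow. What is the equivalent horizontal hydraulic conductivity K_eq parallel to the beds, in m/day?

646

Flow is parallel to layering, so each bed carries its own Darcy discharge and the transmissivities add.
Σ(K_i·b_i) = 35.7×9.75 + 0.0411×1.97 + 2150×4.80 = 10668 m²/day.
Total thickness b = 16.52 m, so K_eq = Σ(K_i·b_i)/b = 645.8 m/day.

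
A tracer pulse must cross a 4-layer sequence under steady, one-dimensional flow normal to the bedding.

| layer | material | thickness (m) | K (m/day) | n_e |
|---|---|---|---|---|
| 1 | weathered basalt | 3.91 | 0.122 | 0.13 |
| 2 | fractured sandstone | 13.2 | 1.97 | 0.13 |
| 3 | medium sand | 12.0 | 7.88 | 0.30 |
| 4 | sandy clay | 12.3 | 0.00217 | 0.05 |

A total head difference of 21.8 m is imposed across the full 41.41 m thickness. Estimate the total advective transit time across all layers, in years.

With flow normal to the layers, continuity requires the same specific discharge q through every layer.
Σ(b_i/K_i) = 3.91/0.122 + 13.2/1.97 + 12.0/7.88 + 12.3/0.00217 = 5708 d.
q = Δh / Σ(b_i/K_i) = 21.8 / 5708 = 0.003819 m/day.
In each layer the seepage velocity is v_i = q/n_i, so the layer transit time is t_i = b_i·n_i / q:
  layer 1 (weathered basalt): t_1 = 3.91 × 0.13 / 0.003819 = 133.1 d
  layer 2 (fractured sandstone): t_2 = 13.2 × 0.13 / 0.003819 = 449.3 d
  layer 3 (medium sand): t_3 = 12.0 × 0.30 / 0.003819 = 942.7 d
  layer 4 (sandy clay): t_4 = 12.3 × 0.05 / 0.003819 = 161.0 d
Total t = Σ t_i = 1686 days = 4.616 years.

4.62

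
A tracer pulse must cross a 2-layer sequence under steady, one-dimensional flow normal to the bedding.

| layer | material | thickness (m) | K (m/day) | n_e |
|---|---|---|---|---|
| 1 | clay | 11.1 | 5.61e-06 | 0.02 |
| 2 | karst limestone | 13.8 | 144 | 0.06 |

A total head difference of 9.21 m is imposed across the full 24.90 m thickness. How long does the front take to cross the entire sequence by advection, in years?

With flow normal to the layers, continuity requires the same specific discharge q through every layer.
Σ(b_i/K_i) = 11.1/5.61e-06 + 13.8/144 = 1.979e+06 d.
q = Δh / Σ(b_i/K_i) = 9.21 / 1.979e+06 = 4.655e-06 m/day.
In each layer the seepage velocity is v_i = q/n_i, so the layer transit time is t_i = b_i·n_i / q:
  layer 1 (clay): t_1 = 11.1 × 0.02 / 4.655e-06 = 47693 d
  layer 2 (karst limestone): t_2 = 13.8 × 0.06 / 4.655e-06 = 1.779e+05 d
Total t = Σ t_i = 2.256e+05 days = 617.6 years.

618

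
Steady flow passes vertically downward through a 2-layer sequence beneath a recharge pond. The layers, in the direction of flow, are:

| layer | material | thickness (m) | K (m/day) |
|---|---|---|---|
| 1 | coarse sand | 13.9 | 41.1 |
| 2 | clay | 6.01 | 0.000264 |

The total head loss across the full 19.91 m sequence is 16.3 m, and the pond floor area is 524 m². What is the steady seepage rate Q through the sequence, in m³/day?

0.375

Flow is perpendicular to layering, so the layers act in series and the equivalent K is the thickness-weighted harmonic mean.
Total thickness L = 13.9 + 6.01 = 19.91 m.
Σ(b_i/K_i) = 13.9/41.1 + 6.01/0.000264 = 22765 d.
K_eq = L / Σ(b_i/K_i) = 19.91 / 22765 = 0.0008746 m/day.
Q = K_eq · A · (Δh/L) = 0.0008746 × 524 × (16.3/19.91) = 0.3752 m³/day.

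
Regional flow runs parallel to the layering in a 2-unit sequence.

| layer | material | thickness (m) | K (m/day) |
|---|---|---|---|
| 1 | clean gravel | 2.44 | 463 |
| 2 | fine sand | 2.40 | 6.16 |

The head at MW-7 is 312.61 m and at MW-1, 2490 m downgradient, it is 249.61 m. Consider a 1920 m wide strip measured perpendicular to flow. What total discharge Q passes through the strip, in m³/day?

Flow is parallel to layering, so each bed carries its own Darcy discharge and the transmissivities add.
Σ(K_i·b_i) = 463×2.44 + 6.16×2.40 = 1145 m²/day.
Hydraulic gradient i = (312.61 − 249.61) / 2490 = 63 / 2490 = 0.02530.
Q = Σ(K_i·b_i) · W · i = 1145 × 1920 × 0.02530 = 55598 m³/day.

55600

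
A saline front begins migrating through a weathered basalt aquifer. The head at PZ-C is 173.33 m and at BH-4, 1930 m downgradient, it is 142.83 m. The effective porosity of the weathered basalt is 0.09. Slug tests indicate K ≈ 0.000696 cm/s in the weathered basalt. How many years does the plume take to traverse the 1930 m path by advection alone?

50.0

Convert K: 0.000696 cm/s × 864 = 0.6013 m/day.
Hydraulic gradient i = (173.33 − 142.83) / 1930 = 30.5 / 1930 = 0.01580.
Darcy flux q = K · i = 0.6013 × 0.01580 = 0.009503 m/day.
Seepage velocity v = q / n_e = 0.009503 / 0.09 = 0.1056 m/day.
Travel time t = L / v = 1930 / 0.1056 = 18278 days = 50.04 years.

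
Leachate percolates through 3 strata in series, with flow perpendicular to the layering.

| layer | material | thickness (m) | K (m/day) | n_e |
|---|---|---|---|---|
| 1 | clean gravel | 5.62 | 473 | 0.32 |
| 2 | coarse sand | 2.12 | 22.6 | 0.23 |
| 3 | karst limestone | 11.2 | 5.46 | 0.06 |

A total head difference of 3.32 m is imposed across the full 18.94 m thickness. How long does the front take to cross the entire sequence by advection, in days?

With flow normal to the layers, continuity requires the same specific discharge q through every layer.
Σ(b_i/K_i) = 5.62/473 + 2.12/22.6 + 11.2/5.46 = 2.157 d.
q = Δh / Σ(b_i/K_i) = 3.32 / 2.157 = 1.539 m/day.
In each layer the seepage velocity is v_i = q/n_i, so the layer transit time is t_i = b_i·n_i / q:
  layer 1 (clean gravel): t_1 = 5.62 × 0.32 / 1.539 = 1.168 d
  layer 2 (coarse sand): t_2 = 2.12 × 0.23 / 1.539 = 0.3168 d
  layer 3 (karst limestone): t_3 = 11.2 × 0.06 / 1.539 = 0.4366 d
Total t = Σ t_i = 1.922 days.

1.92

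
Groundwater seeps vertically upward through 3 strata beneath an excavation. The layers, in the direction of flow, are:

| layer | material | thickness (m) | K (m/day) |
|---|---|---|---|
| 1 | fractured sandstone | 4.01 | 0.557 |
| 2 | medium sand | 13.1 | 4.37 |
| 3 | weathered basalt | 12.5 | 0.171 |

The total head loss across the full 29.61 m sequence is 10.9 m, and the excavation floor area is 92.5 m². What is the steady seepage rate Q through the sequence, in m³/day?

Flow is perpendicular to layering, so the layers act in series and the equivalent K is the thickness-weighted harmonic mean.
Total thickness L = 4.01 + 13.1 + 12.5 = 29.61 m.
Σ(b_i/K_i) = 4.01/0.557 + 13.1/4.37 + 12.5/0.171 = 83.30 d.
K_eq = L / Σ(b_i/K_i) = 29.61 / 83.30 = 0.3555 m/day.
Q = K_eq · A · (Δh/L) = 0.3555 × 92.5 × (10.9/29.61) = 12.10 m³/day.

12.1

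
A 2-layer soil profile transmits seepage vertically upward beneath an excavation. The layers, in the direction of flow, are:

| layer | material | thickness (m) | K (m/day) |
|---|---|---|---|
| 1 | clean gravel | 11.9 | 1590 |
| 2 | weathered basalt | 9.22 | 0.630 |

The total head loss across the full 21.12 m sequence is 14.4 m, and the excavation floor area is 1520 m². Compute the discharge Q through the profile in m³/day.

1490

Flow is perpendicular to layering, so the layers act in series and the equivalent K is the thickness-weighted harmonic mean.
Total thickness L = 11.9 + 9.22 = 21.12 m.
Σ(b_i/K_i) = 11.9/1590 + 9.22/0.630 = 14.64 d.
K_eq = L / Σ(b_i/K_i) = 21.12 / 14.64 = 1.442 m/day.
Q = K_eq · A · (Δh/L) = 1.442 × 1520 × (14.4/21.12) = 1495 m³/day.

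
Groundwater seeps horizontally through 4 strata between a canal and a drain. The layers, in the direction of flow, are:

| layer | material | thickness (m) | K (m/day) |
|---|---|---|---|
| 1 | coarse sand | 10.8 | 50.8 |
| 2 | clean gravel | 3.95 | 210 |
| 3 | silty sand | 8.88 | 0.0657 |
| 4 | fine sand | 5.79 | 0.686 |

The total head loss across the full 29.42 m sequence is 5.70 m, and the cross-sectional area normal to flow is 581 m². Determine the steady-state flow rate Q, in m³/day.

Flow is perpendicular to layering, so the layers act in series and the equivalent K is the thickness-weighted harmonic mean.
Total thickness L = 10.8 + 3.95 + 8.88 + 5.79 = 29.42 m.
Σ(b_i/K_i) = 10.8/50.8 + 3.95/210 + 8.88/0.0657 + 5.79/0.686 = 143.8 d.
K_eq = L / Σ(b_i/K_i) = 29.42 / 143.8 = 0.2045 m/day.
Q = K_eq · A · (Δh/L) = 0.2045 × 581 × (5.70/29.42) = 23.02 m³/day.

23.0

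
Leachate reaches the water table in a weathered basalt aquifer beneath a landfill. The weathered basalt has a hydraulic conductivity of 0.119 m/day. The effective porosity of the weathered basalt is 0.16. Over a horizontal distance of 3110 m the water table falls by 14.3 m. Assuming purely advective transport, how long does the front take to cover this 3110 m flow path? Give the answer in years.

Hydraulic gradient i = Δh / L = 14.3 / 3110 = 0.004598.
Darcy flux q = K · i = 0.1190 × 0.004598 = 0.0005472 m/day.
Seepage velocity v = q / n_e = 0.0005472 / 0.16 = 0.003420 m/day.
Travel time t = L / v = 3110 / 0.003420 = 9.094e+05 days = 2490 years.

2490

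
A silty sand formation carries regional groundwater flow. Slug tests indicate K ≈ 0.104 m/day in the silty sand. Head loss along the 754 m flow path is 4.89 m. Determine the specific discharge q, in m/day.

0.000674

Hydraulic gradient i = Δh / L = 4.89 / 754 = 0.006485.
Specific discharge q = K · i = 0.1040 × 0.006485 = 0.0006745 m/day.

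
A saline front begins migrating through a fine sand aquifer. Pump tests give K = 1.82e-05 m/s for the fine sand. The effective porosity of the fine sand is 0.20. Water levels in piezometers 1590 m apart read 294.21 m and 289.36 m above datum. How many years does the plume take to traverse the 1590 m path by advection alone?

182

Convert K: 1.82e-05 m/s × 86400 = 1.572 m/day.
Hydraulic gradient i = (294.21 − 289.36) / 1590 = 4.85 / 1590 = 0.003050.
Darcy flux q = K · i = 1.572 × 0.003050 = 0.004797 m/day.
Seepage velocity v = q / n_e = 0.004797 / 0.20 = 0.02398 m/day.
Travel time t = L / v = 1590 / 0.02398 = 66298 days = 181.5 years.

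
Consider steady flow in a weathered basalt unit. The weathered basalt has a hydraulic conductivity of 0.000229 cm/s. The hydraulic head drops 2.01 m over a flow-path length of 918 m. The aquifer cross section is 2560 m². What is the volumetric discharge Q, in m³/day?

Convert K: 0.000229 cm/s × 864 = 0.1979 m/day.
Hydraulic gradient i = Δh / L = 2.01 / 918 = 0.002190.
Darcy's law: Q = K · A · i = 0.1979 × 2560 × 0.002190 = 1.109 m³/day.

1.11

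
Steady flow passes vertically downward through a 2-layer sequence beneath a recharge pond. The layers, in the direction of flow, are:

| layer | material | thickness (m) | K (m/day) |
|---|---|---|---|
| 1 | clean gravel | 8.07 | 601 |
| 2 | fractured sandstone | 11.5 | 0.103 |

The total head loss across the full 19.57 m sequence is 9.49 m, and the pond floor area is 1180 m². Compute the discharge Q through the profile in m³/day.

100

Flow is perpendicular to layering, so the layers act in series and the equivalent K is the thickness-weighted harmonic mean.
Total thickness L = 8.07 + 11.5 = 19.57 m.
Σ(b_i/K_i) = 8.07/601 + 11.5/0.103 = 111.7 d.
K_eq = L / Σ(b_i/K_i) = 19.57 / 111.7 = 0.1753 m/day.
Q = K_eq · A · (Δh/L) = 0.1753 × 1180 × (9.49/19.57) = 100.3 m³/day.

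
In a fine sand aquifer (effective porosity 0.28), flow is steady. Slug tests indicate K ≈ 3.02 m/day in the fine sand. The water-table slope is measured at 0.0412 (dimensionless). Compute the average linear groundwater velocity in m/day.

0.444

Hydraulic gradient i = 0.0412.
Darcy flux q = K · i = 3.020 × 0.04120 = 0.1244 m/day.
Seepage velocity v = q / n_e = 0.1244 / 0.28 = 0.4444 m/day.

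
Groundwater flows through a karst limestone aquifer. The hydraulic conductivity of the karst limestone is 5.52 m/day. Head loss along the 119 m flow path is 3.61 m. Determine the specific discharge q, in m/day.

Hydraulic gradient i = Δh / L = 3.61 / 119 = 0.03034.
Specific discharge q = K · i = 5.520 × 0.03034 = 0.1675 m/day.

0.167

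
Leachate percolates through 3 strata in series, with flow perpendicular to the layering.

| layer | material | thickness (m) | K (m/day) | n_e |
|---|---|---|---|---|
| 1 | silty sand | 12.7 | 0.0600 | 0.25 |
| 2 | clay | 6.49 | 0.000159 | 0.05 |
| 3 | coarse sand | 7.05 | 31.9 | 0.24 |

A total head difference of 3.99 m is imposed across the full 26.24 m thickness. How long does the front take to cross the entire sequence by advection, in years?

146

With flow normal to the layers, continuity requires the same specific discharge q through every layer.
Σ(b_i/K_i) = 12.7/0.0600 + 6.49/0.000159 + 7.05/31.9 = 41029 d.
q = Δh / Σ(b_i/K_i) = 3.99 / 41029 = 9.725e-05 m/day.
In each layer the seepage velocity is v_i = q/n_i, so the layer transit time is t_i = b_i·n_i / q:
  layer 1 (silty sand): t_1 = 12.7 × 0.25 / 9.725e-05 = 32649 d
  layer 2 (clay): t_2 = 6.49 × 0.05 / 9.725e-05 = 3337 d
  layer 3 (coarse sand): t_3 = 7.05 × 0.24 / 9.725e-05 = 17399 d
Total t = Σ t_i = 53385 days = 146.2 years.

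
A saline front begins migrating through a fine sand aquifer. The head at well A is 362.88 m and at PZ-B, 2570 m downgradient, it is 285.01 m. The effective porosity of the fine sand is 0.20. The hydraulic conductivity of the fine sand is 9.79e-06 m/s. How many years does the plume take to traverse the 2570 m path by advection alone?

54.9

Convert K: 9.79e-06 m/s × 86400 = 0.8459 m/day.
Hydraulic gradient i = (362.88 − 285.01) / 2570 = 77.87 / 2570 = 0.03030.
Darcy flux q = K · i = 0.8459 × 0.03030 = 0.02563 m/day.
Seepage velocity v = q / n_e = 0.02563 / 0.20 = 0.1281 m/day.
Travel time t = L / v = 2570 / 0.1281 = 20055 days = 54.91 years.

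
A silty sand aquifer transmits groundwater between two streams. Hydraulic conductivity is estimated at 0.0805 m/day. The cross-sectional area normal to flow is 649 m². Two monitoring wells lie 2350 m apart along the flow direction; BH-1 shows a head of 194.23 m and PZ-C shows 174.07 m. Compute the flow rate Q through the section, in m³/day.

Hydraulic gradient i = (194.23 − 174.07) / 2350 = 20.16 / 2350 = 0.008579.
Darcy's law: Q = K · A · i = 0.08050 × 649.0 × 0.008579 = 0.4482 m³/day.

0.448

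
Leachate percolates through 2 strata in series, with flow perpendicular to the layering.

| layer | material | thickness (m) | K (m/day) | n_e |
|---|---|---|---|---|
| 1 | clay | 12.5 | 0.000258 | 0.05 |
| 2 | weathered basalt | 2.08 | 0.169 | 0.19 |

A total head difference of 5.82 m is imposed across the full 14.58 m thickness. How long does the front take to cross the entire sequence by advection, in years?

With flow normal to the layers, continuity requires the same specific discharge q through every layer.
Σ(b_i/K_i) = 12.5/0.000258 + 2.08/0.169 = 48462 d.
q = Δh / Σ(b_i/K_i) = 5.82 / 48462 = 0.0001201 m/day.
In each layer the seepage velocity is v_i = q/n_i, so the layer transit time is t_i = b_i·n_i / q:
  layer 1 (clay): t_1 = 12.5 × 0.05 / 0.0001201 = 5204 d
  layer 2 (weathered basalt): t_2 = 2.08 × 0.19 / 0.0001201 = 3291 d
Total t = Σ t_i = 8495 days = 23.26 years.

23.3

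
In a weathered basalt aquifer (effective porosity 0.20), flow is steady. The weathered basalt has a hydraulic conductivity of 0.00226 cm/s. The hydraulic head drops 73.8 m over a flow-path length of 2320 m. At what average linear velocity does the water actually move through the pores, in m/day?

Convert K: 0.00226 cm/s × 864 = 1.953 m/day.
Hydraulic gradient i = Δh / L = 73.8 / 2320 = 0.03181.
Darcy flux q = K · i = 1.953 × 0.03181 = 0.06211 m/day.
Seepage velocity v = q / n_e = 0.06211 / 0.20 = 0.3106 m/day.

0.311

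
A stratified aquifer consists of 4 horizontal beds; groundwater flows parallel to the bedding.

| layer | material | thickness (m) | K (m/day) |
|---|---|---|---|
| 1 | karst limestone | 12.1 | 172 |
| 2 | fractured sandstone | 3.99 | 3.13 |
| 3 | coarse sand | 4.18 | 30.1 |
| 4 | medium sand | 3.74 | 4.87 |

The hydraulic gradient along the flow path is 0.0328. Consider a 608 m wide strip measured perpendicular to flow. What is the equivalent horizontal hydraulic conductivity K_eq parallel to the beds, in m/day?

Flow is parallel to layering, so each bed carries its own Darcy discharge and the transmissivities add.
Σ(K_i·b_i) = 172×12.1 + 3.13×3.99 + 30.1×4.18 + 4.87×3.74 = 2238 m²/day.
Total thickness b = 24.01 m, so K_eq = Σ(K_i·b_i)/b = 93.20 m/day.

93.2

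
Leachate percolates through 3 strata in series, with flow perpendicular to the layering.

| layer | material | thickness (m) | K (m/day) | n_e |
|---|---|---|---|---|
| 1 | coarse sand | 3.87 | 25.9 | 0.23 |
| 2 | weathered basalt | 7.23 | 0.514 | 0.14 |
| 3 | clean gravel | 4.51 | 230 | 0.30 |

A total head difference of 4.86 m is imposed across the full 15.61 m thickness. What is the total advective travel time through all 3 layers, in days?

With flow normal to the layers, continuity requires the same specific discharge q through every layer.
Σ(b_i/K_i) = 3.87/25.9 + 7.23/0.514 + 4.51/230 = 14.24 d.
q = Δh / Σ(b_i/K_i) = 4.86 / 14.24 = 0.3414 m/day.
In each layer the seepage velocity is v_i = q/n_i, so the layer transit time is t_i = b_i·n_i / q:
  layer 1 (coarse sand): t_1 = 3.87 × 0.23 / 0.3414 = 2.607 d
  layer 2 (weathered basalt): t_2 = 7.23 × 0.14 / 0.3414 = 2.965 d
  layer 3 (clean gravel): t_3 = 4.51 × 0.30 / 0.3414 = 3.963 d
Total t = Σ t_i = 9.535 days.

9.53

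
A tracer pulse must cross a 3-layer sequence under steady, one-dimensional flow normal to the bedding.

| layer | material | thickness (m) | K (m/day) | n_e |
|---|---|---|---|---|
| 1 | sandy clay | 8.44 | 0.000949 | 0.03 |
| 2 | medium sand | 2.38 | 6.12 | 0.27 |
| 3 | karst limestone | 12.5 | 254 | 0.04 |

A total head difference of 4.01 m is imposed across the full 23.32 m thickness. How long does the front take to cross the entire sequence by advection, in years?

With flow normal to the layers, continuity requires the same specific discharge q through every layer.
Σ(b_i/K_i) = 8.44/0.000949 + 2.38/6.12 + 12.5/254 = 8894 d.
q = Δh / Σ(b_i/K_i) = 4.01 / 8894 = 0.0004509 m/day.
In each layer the seepage velocity is v_i = q/n_i, so the layer transit time is t_i = b_i·n_i / q:
  layer 1 (sandy clay): t_1 = 8.44 × 0.03 / 0.0004509 = 561.6 d
  layer 2 (medium sand): t_2 = 2.38 × 0.27 / 0.0004509 = 1425 d
  layer 3 (karst limestone): t_3 = 12.5 × 0.04 / 0.0004509 = 1109 d
Total t = Σ t_i = 3096 days = 8.476 years.

8.48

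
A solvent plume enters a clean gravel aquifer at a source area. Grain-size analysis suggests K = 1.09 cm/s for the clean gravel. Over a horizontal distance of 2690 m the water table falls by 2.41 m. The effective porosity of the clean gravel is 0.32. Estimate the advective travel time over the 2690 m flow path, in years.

Convert K: 1.09 cm/s × 864 = 941.8 m/day.
Hydraulic gradient i = Δh / L = 2.41 / 2690 = 0.0008959.
Darcy flux q = K · i = 941.8 × 0.0008959 = 0.8437 m/day.
Seepage velocity v = q / n_e = 0.8437 / 0.32 = 2.637 m/day.
Travel time t = L / v = 2690 / 2.637 = 1020 days = 2.793 years.

2.79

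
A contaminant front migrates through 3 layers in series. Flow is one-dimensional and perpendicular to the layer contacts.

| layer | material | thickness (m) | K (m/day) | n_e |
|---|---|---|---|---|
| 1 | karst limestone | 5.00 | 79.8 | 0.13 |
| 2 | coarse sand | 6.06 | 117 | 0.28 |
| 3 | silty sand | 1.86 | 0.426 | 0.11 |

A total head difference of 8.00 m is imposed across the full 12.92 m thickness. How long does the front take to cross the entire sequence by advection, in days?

With flow normal to the layers, continuity requires the same specific discharge q through every layer.
Σ(b_i/K_i) = 5.00/79.8 + 6.06/117 + 1.86/0.426 = 4.481 d.
q = Δh / Σ(b_i/K_i) = 8.00 / 4.481 = 1.785 m/day.
In each layer the seepage velocity is v_i = q/n_i, so the layer transit time is t_i = b_i·n_i / q:
  layer 1 (karst limestone): t_1 = 5.00 × 0.13 / 1.785 = 0.3641 d
  layer 2 (coarse sand): t_2 = 6.06 × 0.28 / 1.785 = 0.9503 d
  layer 3 (silty sand): t_3 = 1.86 × 0.11 / 1.785 = 0.1146 d
Total t = Σ t_i = 1.429 days.

1.43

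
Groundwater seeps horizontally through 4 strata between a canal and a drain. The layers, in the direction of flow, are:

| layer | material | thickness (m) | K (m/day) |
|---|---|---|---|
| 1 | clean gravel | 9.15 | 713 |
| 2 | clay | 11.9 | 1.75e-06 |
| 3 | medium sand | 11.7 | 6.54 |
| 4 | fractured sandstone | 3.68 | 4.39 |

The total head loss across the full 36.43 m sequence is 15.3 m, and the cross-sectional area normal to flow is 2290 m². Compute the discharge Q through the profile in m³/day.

0.00515

Flow is perpendicular to layering, so the layers act in series and the equivalent K is the thickness-weighted harmonic mean.
Total thickness L = 9.15 + 11.9 + 11.7 + 3.68 = 36.43 m.
Σ(b_i/K_i) = 9.15/713 + 11.9/1.75e-06 + 11.7/6.54 + 3.68/4.39 = 6.800e+06 d.
K_eq = L / Σ(b_i/K_i) = 36.43 / 6.800e+06 = 5.357e-06 m/day.
Q = K_eq · A · (Δh/L) = 5.357e-06 × 2290 × (15.3/36.43) = 0.005152 m³/day.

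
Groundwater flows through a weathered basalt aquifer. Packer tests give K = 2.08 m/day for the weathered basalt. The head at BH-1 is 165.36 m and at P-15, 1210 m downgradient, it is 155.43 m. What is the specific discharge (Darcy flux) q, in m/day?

0.0171

Hydraulic gradient i = (165.36 − 155.43) / 1210 = 9.93 / 1210 = 0.008207.
Specific discharge q = K · i = 2.080 × 0.008207 = 0.01707 m/day.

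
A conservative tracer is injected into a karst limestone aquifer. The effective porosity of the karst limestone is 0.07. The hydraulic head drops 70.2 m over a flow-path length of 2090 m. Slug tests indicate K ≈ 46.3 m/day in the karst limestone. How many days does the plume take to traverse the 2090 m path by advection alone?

94.1

Hydraulic gradient i = Δh / L = 70.2 / 2090 = 0.03359.
Darcy flux q = K · i = 46.30 × 0.03359 = 1.555 m/day.
Seepage velocity v = q / n_e = 1.555 / 0.07 = 22.22 m/day.
Travel time t = L / v = 2090 / 22.22 = 94.07 days.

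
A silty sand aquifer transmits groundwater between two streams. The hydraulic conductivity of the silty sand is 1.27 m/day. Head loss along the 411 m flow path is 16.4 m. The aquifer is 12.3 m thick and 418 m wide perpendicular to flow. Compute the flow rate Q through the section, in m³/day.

261

Cross-sectional area A = 418 × 12.3 = 5141 m².
Hydraulic gradient i = Δh / L = 16.4 / 411 = 0.03990.
Darcy's law: Q = K · A · i = 1.270 × 5141 × 0.03990 = 260.5 m³/day.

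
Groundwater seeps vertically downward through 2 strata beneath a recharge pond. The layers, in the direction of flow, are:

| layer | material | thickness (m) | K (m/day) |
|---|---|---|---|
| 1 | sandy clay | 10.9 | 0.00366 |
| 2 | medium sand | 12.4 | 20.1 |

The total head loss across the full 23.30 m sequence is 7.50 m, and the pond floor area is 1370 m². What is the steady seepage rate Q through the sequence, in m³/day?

3.45

Flow is perpendicular to layering, so the layers act in series and the equivalent K is the thickness-weighted harmonic mean.
Total thickness L = 10.9 + 12.4 = 23.30 m.
Σ(b_i/K_i) = 10.9/0.00366 + 12.4/20.1 = 2979 d.
K_eq = L / Σ(b_i/K_i) = 23.30 / 2979 = 0.007822 m/day.
Q = K_eq · A · (Δh/L) = 0.007822 × 1370 × (7.50/23.30) = 3.449 m³/day.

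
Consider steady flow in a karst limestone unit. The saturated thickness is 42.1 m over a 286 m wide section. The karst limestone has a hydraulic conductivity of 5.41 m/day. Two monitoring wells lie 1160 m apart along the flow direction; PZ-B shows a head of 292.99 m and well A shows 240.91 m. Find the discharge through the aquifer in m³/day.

2920

Cross-sectional area A = 286 × 42.1 = 12041 m².
Hydraulic gradient i = (292.99 − 240.91) / 1160 = 52.08 / 1160 = 0.04490.
Darcy's law: Q = K · A · i = 5.410 × 12041 × 0.04490 = 2925 m³/day.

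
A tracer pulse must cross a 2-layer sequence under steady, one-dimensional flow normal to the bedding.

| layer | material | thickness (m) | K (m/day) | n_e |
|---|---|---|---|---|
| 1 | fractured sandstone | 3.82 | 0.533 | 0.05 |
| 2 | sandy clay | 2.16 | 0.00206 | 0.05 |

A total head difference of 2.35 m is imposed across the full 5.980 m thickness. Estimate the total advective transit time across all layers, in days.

134

With flow normal to the layers, continuity requires the same specific discharge q through every layer.
Σ(b_i/K_i) = 3.82/0.533 + 2.16/0.00206 = 1056 d.
q = Δh / Σ(b_i/K_i) = 2.35 / 1056 = 0.002226 m/day.
In each layer the seepage velocity is v_i = q/n_i, so the layer transit time is t_i = b_i·n_i / q:
  layer 1 (fractured sandstone): t_1 = 3.82 × 0.05 / 0.002226 = 85.80 d
  layer 2 (sandy clay): t_2 = 2.16 × 0.05 / 0.002226 = 48.52 d
Total t = Σ t_i = 134.3 days.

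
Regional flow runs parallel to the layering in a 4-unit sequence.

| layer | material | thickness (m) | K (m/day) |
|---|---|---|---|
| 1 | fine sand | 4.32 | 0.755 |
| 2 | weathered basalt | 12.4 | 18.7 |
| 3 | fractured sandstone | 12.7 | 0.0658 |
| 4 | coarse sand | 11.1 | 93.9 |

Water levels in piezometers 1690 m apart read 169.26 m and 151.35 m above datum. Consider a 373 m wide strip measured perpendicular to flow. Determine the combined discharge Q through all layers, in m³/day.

Flow is parallel to layering, so each bed carries its own Darcy discharge and the transmissivities add.
Σ(K_i·b_i) = 0.755×4.32 + 18.7×12.4 + 0.0658×12.7 + 93.9×11.1 = 1278 m²/day.
Hydraulic gradient i = (169.26 − 151.35) / 1690 = 17.91 / 1690 = 0.01060.
Q = Σ(K_i·b_i) · W · i = 1278 × 373 × 0.01060 = 5053 m³/day.

5050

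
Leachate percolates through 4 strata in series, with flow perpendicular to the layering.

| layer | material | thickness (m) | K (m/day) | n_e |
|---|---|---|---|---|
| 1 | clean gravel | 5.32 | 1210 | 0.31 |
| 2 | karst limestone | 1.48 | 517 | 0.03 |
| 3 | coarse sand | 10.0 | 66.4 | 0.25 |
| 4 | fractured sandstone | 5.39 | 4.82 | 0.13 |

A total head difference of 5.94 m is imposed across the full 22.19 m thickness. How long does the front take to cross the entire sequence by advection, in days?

1.05

With flow normal to the layers, continuity requires the same specific discharge q through every layer.
Σ(b_i/K_i) = 5.32/1210 + 1.48/517 + 10.0/66.4 + 5.39/4.82 = 1.276 d.
q = Δh / Σ(b_i/K_i) = 5.94 / 1.276 = 4.655 m/day.
In each layer the seepage velocity is v_i = q/n_i, so the layer transit time is t_i = b_i·n_i / q:
  layer 1 (clean gravel): t_1 = 5.32 × 0.31 / 4.655 = 0.3543 d
  layer 2 (karst limestone): t_2 = 1.48 × 0.03 / 4.655 = 0.009539 d
  layer 3 (coarse sand): t_3 = 10.0 × 0.25 / 4.655 = 0.5371 d
  layer 4 (fractured sandstone): t_4 = 5.39 × 0.13 / 4.655 = 0.1505 d
Total t = Σ t_i = 1.051 days.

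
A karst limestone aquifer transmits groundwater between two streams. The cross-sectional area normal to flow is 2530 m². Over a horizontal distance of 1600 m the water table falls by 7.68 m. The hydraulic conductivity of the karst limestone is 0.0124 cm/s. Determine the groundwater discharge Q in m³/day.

130

Convert K: 0.0124 cm/s × 864 = 10.71 m/day.
Hydraulic gradient i = Δh / L = 7.68 / 1600 = 0.004800.
Darcy's law: Q = K · A · i = 10.71 × 2530 × 0.004800 = 130.1 m³/day.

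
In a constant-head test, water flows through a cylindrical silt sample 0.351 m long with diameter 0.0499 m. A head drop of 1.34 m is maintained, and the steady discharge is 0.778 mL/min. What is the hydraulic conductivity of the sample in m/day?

Cross-sectional area A = π·(d/2)² = π × (0.0499/2)² = 0.001956 m².
Convert discharge: 0.778 mL/min = 1.297e-08 m³/s.
Darcy's law rearranged: K = Q·L / (A·Δh) = 1.297e-08 × 0.351 / (0.001956 × 1.34) = 1.737e-06 m/s = 0.1501 m/day.

0.150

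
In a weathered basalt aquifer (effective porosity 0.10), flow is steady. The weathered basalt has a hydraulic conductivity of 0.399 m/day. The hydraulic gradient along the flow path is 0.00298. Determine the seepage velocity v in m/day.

Hydraulic gradient i = 0.00298.
Darcy flux q = K · i = 0.3990 × 0.002980 = 0.001189 m/day.
Seepage velocity v = q / n_e = 0.001189 / 0.10 = 0.01189 m/day.

0.0119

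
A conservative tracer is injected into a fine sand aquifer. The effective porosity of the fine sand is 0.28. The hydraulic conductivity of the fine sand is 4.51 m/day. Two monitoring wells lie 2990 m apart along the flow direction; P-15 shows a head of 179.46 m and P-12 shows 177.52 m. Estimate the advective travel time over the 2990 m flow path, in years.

783

Hydraulic gradient i = (179.46 − 177.52) / 2990 = 1.94 / 2990 = 0.0006488.
Darcy flux q = K · i = 4.510 × 0.0006488 = 0.002926 m/day.
Seepage velocity v = q / n_e = 0.002926 / 0.28 = 0.01045 m/day.
Travel time t = L / v = 2990 / 0.01045 = 2.861e+05 days = 783.3 years.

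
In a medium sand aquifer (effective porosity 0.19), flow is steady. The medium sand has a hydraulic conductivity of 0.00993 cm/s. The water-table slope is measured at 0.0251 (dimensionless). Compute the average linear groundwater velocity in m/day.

1.13

Convert K: 0.00993 cm/s × 864 = 8.580 m/day.
Hydraulic gradient i = 0.0251.
Darcy flux q = K · i = 8.580 × 0.02510 = 0.2153 m/day.
Seepage velocity v = q / n_e = 0.2153 / 0.19 = 1.133 m/day.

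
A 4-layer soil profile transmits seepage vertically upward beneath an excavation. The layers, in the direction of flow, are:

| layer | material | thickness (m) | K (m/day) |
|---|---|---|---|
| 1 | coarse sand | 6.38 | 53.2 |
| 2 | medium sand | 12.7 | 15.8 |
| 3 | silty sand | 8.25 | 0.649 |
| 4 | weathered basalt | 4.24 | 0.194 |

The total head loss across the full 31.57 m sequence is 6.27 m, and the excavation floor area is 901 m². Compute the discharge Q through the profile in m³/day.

Flow is perpendicular to layering, so the layers act in series and the equivalent K is the thickness-weighted harmonic mean.
Total thickness L = 6.38 + 12.7 + 8.25 + 4.24 = 31.57 m.
Σ(b_i/K_i) = 6.38/53.2 + 12.7/15.8 + 8.25/0.649 + 4.24/0.194 = 35.49 d.
K_eq = L / Σ(b_i/K_i) = 31.57 / 35.49 = 0.8895 m/day.
Q = K_eq · A · (Δh/L) = 0.8895 × 901 × (6.27/31.57) = 159.2 m³/day.

159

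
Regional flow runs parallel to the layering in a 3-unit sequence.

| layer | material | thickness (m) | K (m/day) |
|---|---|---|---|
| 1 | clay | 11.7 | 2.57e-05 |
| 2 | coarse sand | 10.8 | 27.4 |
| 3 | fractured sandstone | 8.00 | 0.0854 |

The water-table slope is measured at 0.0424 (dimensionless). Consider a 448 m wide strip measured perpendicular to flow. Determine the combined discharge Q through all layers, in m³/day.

Flow is parallel to layering, so each bed carries its own Darcy discharge and the transmissivities add.
Σ(K_i·b_i) = 2.57e-05×11.7 + 27.4×10.8 + 0.0854×8.00 = 296.6 m²/day.
Hydraulic gradient i = 0.0424.
Q = Σ(K_i·b_i) · W · i = 296.6 × 448 × 0.04240 = 5634 m³/day.

5630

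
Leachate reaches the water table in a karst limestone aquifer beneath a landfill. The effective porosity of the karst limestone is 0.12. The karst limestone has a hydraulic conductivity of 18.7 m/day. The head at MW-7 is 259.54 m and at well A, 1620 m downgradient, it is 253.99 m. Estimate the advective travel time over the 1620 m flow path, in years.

Hydraulic gradient i = (259.54 − 253.99) / 1620 = 5.55 / 1620 = 0.003426.
Darcy flux q = K · i = 18.70 × 0.003426 = 0.06406 m/day.
Seepage velocity v = q / n_e = 0.06406 / 0.12 = 0.5339 m/day.
Travel time t = L / v = 1620 / 0.5339 = 3034 days = 8.308 years.

8.31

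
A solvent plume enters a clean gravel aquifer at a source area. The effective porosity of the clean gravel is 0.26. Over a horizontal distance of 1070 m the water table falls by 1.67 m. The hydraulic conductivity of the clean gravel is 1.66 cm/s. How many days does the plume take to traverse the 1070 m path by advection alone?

124

Convert K: 1.66 cm/s × 864 = 1434 m/day.
Hydraulic gradient i = Δh / L = 1.67 / 1070 = 0.001561.
Darcy flux q = K · i = 1434 × 0.001561 = 2.238 m/day.
Seepage velocity v = q / n_e = 2.238 / 0.26 = 8.610 m/day.
Travel time t = L / v = 1070 / 8.610 = 124.3 days.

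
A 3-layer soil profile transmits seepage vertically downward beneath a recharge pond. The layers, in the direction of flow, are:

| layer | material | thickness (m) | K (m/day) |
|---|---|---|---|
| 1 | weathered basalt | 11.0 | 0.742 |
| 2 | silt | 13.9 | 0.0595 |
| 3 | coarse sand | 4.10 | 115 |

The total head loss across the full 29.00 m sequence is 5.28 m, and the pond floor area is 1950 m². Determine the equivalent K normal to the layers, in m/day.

0.117

Flow is perpendicular to layering, so the layers act in series and the equivalent K is the thickness-weighted harmonic mean.
Total thickness L = 11.0 + 13.9 + 4.10 = 29.00 m.
Σ(b_i/K_i) = 11.0/0.742 + 13.9/0.0595 + 4.10/115 = 248.5 d.
K_eq = L / Σ(b_i/K_i) = 29.00 / 248.5 = 0.1167 m/day.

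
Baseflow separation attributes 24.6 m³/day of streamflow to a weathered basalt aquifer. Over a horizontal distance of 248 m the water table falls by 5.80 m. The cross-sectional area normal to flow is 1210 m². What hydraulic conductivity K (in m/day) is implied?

Hydraulic gradient i = Δh / L = 5.80 / 248 = 0.02339.
From Q = K·A·i, K = Q / (A·i) = 24.6 / (1210 × 0.02339) = 0.8693 m/day.

0.869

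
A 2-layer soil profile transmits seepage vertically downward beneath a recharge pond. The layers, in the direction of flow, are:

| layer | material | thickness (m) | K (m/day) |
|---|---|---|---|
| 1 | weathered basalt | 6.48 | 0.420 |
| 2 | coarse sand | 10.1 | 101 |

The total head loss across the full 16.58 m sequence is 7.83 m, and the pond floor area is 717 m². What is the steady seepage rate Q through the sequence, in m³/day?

Flow is perpendicular to layering, so the layers act in series and the equivalent K is the thickness-weighted harmonic mean.
Total thickness L = 6.48 + 10.1 = 16.58 m.
Σ(b_i/K_i) = 6.48/0.420 + 10.1/101 = 15.53 d.
K_eq = L / Σ(b_i/K_i) = 16.58 / 15.53 = 1.068 m/day.
Q = K_eq · A · (Δh/L) = 1.068 × 717 × (7.83/16.58) = 361.5 m³/day.

362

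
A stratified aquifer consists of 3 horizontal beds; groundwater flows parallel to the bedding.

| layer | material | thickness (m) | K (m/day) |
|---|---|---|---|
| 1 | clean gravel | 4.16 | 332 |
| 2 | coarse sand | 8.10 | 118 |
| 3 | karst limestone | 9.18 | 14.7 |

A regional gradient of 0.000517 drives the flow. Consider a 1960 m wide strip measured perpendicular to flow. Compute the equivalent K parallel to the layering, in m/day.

Flow is parallel to layering, so each bed carries its own Darcy discharge and the transmissivities add.
Σ(K_i·b_i) = 332×4.16 + 118×8.10 + 14.7×9.18 = 2472 m²/day.
Total thickness b = 21.44 m, so K_eq = Σ(K_i·b_i)/b = 115.3 m/day.

115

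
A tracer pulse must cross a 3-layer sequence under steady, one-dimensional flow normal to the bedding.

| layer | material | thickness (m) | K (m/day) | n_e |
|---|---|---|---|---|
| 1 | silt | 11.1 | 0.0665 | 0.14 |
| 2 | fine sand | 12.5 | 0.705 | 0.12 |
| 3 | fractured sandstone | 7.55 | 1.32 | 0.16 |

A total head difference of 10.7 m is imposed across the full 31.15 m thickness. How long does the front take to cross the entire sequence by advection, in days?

With flow normal to the layers, continuity requires the same specific discharge q through every layer.
Σ(b_i/K_i) = 11.1/0.0665 + 12.5/0.705 + 7.55/1.32 = 190.4 d.
q = Δh / Σ(b_i/K_i) = 10.7 / 190.4 = 0.05621 m/day.
In each layer the seepage velocity is v_i = q/n_i, so the layer transit time is t_i = b_i·n_i / q:
  layer 1 (silt): t_1 = 11.1 × 0.14 / 0.05621 = 27.65 d
  layer 2 (fine sand): t_2 = 12.5 × 0.12 / 0.05621 = 26.69 d
  layer 3 (fractured sandstone): t_3 = 7.55 × 0.16 / 0.05621 = 21.49 d
Total t = Σ t_i = 75.83 days.

75.8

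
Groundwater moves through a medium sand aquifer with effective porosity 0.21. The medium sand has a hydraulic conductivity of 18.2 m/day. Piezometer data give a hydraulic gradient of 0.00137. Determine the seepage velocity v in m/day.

0.119

Hydraulic gradient i = 0.00137.
Darcy flux q = K · i = 18.20 × 0.001370 = 0.02493 m/day.
Seepage velocity v = q / n_e = 0.02493 / 0.21 = 0.1187 m/day.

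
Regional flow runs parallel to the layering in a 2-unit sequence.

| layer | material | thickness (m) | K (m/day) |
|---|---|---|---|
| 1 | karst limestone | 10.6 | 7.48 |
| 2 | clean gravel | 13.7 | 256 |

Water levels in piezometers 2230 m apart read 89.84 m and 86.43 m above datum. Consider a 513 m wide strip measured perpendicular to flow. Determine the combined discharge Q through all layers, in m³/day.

Flow is parallel to layering, so each bed carries its own Darcy discharge and the transmissivities add.
Σ(K_i·b_i) = 7.48×10.6 + 256×13.7 = 3586 m²/day.
Hydraulic gradient i = (89.84 − 86.43) / 2230 = 3.41 / 2230 = 0.001529.
Q = Σ(K_i·b_i) · W · i = 3586 × 513 × 0.001529 = 2813 m³/day.

2810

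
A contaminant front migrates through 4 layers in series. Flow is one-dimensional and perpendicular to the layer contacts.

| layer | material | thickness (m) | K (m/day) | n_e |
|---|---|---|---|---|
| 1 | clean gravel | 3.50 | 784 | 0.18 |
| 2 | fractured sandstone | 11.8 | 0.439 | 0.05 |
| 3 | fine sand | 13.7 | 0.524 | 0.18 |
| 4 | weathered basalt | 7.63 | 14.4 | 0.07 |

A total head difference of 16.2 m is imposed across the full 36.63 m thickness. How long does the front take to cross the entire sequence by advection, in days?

With flow normal to the layers, continuity requires the same specific discharge q through every layer.
Σ(b_i/K_i) = 3.50/784 + 11.8/0.439 + 13.7/0.524 + 7.63/14.4 = 53.56 d.
q = Δh / Σ(b_i/K_i) = 16.2 / 53.56 = 0.3025 m/day.
In each layer the seepage velocity is v_i = q/n_i, so the layer transit time is t_i = b_i·n_i / q:
  layer 1 (clean gravel): t_1 = 3.50 × 0.18 / 0.3025 = 2.083 d
  layer 2 (fractured sandstone): t_2 = 11.8 × 0.05 / 0.3025 = 1.951 d
  layer 3 (fine sand): t_3 = 13.7 × 0.18 / 0.3025 = 8.153 d
  layer 4 (weathered basalt): t_4 = 7.63 × 0.07 / 0.3025 = 1.766 d
Total t = Σ t_i = 13.95 days.

14.0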